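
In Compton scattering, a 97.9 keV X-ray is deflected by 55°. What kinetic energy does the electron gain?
7.3940 keV

By energy conservation: K_e = E_initial - E_final

First find the scattered photon energy:
Initial wavelength: λ = hc/E = 12.6644 pm
Compton shift: Δλ = λ_C(1 - cos(55°)) = 1.0346 pm
Final wavelength: λ' = 12.6644 + 1.0346 = 13.6990 pm
Final photon energy: E' = hc/λ' = 90.5060 keV

Electron kinetic energy:
K_e = E - E' = 97.9000 - 90.5060 = 7.3940 keV

(Intermediate values are shown rounded; full precision is carried through to the final answer.)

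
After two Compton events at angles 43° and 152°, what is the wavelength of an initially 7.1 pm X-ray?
12.3204 pm

Apply Compton shift twice:

First scattering at θ₁ = 43°:
Δλ₁ = λ_C(1 - cos(43°))
Δλ₁ = 2.4263 × 0.2686
Δλ₁ = 0.6518 pm

After first scattering:
λ₁ = 7.1 + 0.6518 = 7.7518 pm

Second scattering at θ₂ = 152°:
Δλ₂ = λ_C(1 - cos(152°))
Δλ₂ = 2.4263 × 1.8829
Δλ₂ = 4.5686 pm

Final wavelength:
λ₂ = 7.7518 + 4.5686 = 12.3204 pm

Total shift: Δλ_total = 0.6518 + 4.5686 = 5.2204 pm

(Intermediate values are shown rounded; full precision is carried through to the final answer.)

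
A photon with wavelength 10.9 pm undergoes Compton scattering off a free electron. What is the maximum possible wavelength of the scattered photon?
15.7526 pm (at θ = 180°)

The Compton shift is Δλ = λ_C(1 − cos θ).

Since cos θ ranges from −1 to 1, the factor (1 − cos θ) ranges from 0 to 2; the maximum shift occurs at θ = 180° (backscattering):
Δλ_max = 2λ_C = 2 × 2.4263 pm = 4.8526 pm

Maximum scattered wavelength:
λ'_max = λ₀ + Δλ_max = 10.9 + 4.8526 = 15.7526 pm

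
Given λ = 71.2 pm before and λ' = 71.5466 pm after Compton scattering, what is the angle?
31.00°

First find the wavelength shift:
Δλ = λ' - λ = 71.5466 - 71.2 = 0.3466 pm

Using Δλ = λ_C(1 - cos θ), with λ_C = h/(m_e·c) ≈ 2.42631024 pm:
cos θ = 1 - Δλ/λ_C
cos θ = 1 - 0.3466/2.42631024
cos θ = 0.857149

θ = arccos(0.857149)
θ = 31.00°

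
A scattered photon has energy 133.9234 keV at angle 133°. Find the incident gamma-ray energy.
239.4999 keV

Convert final energy to wavelength (hc ≈ 1239.842 keV·pm):
λ' = hc/E' = 1239.842 / 133.9234 = 9.2578 pm

Calculate the Compton shift:
Δλ = λ_C(1 - cos(133°))
Δλ = 2.4263 × (1 - cos(133°))
Δλ = 4.0810 pm

Initial wavelength:
λ = λ' - Δλ = 9.2578 - 4.0810 = 5.1768 pm

Initial energy:
E = hc/λ = 1239.842 / 5.1768 = 239.4999 keV

(Intermediate values are shown rounded; full precision is carried through to the final answer.)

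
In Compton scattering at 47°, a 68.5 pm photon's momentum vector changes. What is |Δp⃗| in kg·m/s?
7.6719e-24 kg·m/s

Photon momentum magnitude is p = h/λ.

Initial momentum:
p₀ = h/λ = 6.6261e-34/6.8500e-11 = 9.6731e-24 kg·m/s

After scattering:
λ' = λ + Δλ = 68.5 + 0.7716 = 69.2716 pm
p' = h/λ' = 6.6261e-34/6.9272e-11 = 9.5654e-24 kg·m/s

Momentum is a vector; the scattered photon's direction makes angle θ = 47° with the incident direction. The magnitude of the vector change Δp⃗ = p⃗₀ − p⃗' is found from the law of cosines:
|Δp⃗|² = p₀² + p'² − 2p₀p'cos θ
|Δp⃗|² = (9.6731e-24)² + (9.5654e-24)² − 2·9.6731e-24·9.5654e-24·cos(47°)
|Δp⃗| = 7.6719e-24 kg·m/s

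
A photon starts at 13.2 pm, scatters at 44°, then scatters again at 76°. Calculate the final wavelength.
15.7203 pm

Apply Compton shift twice:

First scattering at θ₁ = 44°:
Δλ₁ = λ_C(1 - cos(44°))
Δλ₁ = 2.4263 × 0.2807
Δλ₁ = 0.6810 pm

After first scattering:
λ₁ = 13.2 + 0.6810 = 13.8810 pm

Second scattering at θ₂ = 76°:
Δλ₂ = λ_C(1 - cos(76°))
Δλ₂ = 2.4263 × 0.7581
Δλ₂ = 1.8393 pm

Final wavelength:
λ₂ = 13.8810 + 1.8393 = 15.7203 pm

Total shift: Δλ_total = 0.6810 + 1.8393 = 2.5203 pm

(Intermediate values are shown rounded; full precision is carried through to the final answer.)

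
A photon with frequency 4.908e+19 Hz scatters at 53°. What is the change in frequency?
6.703e+18 Hz (decrease)

Convert frequency to wavelength (c = 299792458 m/s):
λ₀ = c/f₀ = 299792458/4.908e+19 = 6.1082408e-12 m = 6.1082 pm

Calculate Compton shift:
Δλ = λ_C(1 - cos(53°)) = 0.9661 pm

Final wavelength:
λ' = λ₀ + Δλ = 6.1082 + 0.9661 = 7.0744 pm

Final frequency:
f' = c/λ' = 299792458/7.0743611e-12 = 4.2377319e+19 Hz

Frequency shift (decrease):
Δf = f₀ - f' = 4.908e+19 - 4.2377319e+19 = 6.703e+18 Hz

(Intermediate values are shown rounded; full precision is carried through to the final answer.)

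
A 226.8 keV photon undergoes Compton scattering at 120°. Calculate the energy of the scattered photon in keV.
136.1545 keV

First convert energy to wavelength:
λ = hc/E, with hc ≈ 1239.842 keV·pm (i.e. 1239.842 eV·nm)

For E = 226.8 keV = 226800 eV:
λ = 1239.842 keV·pm / 226.8 keV
λ = 5.4667 pm

Calculate the Compton shift:
Δλ = λ_C(1 - cos(120°)) = 2.4263 × 1.5000
Δλ = 3.6395 pm

Final wavelength:
λ' = 5.4667 + 3.6395 = 9.1061 pm

Final energy:
E' = hc/λ' = 1239.842 / 9.1061 = 136.1545 keV

(Intermediate values are shown rounded; full precision is carried through to the final answer.)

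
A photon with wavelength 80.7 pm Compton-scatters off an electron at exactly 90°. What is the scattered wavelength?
83.1263 pm

Using the Compton formula: λ' = λ + λ_C(1 − cos θ)

For θ = 90°, cos θ = 0 (exact) = 0.0000, so:
1 − cos 90° = 1 − (0) = 1.0000

Δλ = λ_C × 1.0000 = 2.4263 × 1.0000 = 2.4263 pm

λ' = 80.7 + 2.4263 = 83.1263 pm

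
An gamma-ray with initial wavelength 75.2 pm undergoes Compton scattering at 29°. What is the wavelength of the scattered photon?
75.5042 pm

Using the Compton scattering formula:
λ' = λ + Δλ = λ + λ_C(1 - cos θ)

Given:
- Initial wavelength λ = 75.2 pm
- Scattering angle θ = 29°
- Compton wavelength λ_C ≈ 2.4263 pm

Calculate the shift:
Δλ = 2.4263 × (1 - cos(29°))
Δλ = 2.4263 × 0.1254
Δλ = 0.3042 pm

Final wavelength:
λ' = 75.2 + 0.3042 = 75.5042 pm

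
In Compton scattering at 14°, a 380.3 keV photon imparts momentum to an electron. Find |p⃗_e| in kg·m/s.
4.9196e-23 kg·m/s

The electron is initially at rest, so by conservation of momentum:
p⃗_e = p⃗₀ − p⃗'  (incident photon momentum minus scattered photon momentum)

Photon momentum magnitudes (p = h/λ = E/c):
λ₀ = hc/E₀ = 3.2602 pm → p₀ = h/λ₀ = 2.0324e-22 kg·m/s
Δλ = λ_C(1 − cos 14°) = 0.0721 pm
λ' = 3.3322 pm → p' = h/λ' = 1.9885e-22 kg·m/s

The scattered photon makes angle θ = 14° with the incident direction, so by the law of cosines:
|p⃗_e|² = p₀² + p'² − 2p₀p'cos θ
|p⃗_e|² = (2.0324e-22)² + (1.9885e-22)² − 2·2.0324e-22·1.9885e-22·cos(14°)
|p⃗_e| = 4.9196e-23 kg·m/s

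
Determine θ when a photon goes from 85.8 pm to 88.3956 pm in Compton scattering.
94.00°

First find the wavelength shift:
Δλ = λ' - λ = 88.3956 - 85.8 = 2.5956 pm

Using Δλ = λ_C(1 - cos θ), with λ_C = h/(m_e·c) ≈ 2.42631024 pm:
cos θ = 1 - Δλ/λ_C
cos θ = 1 - 2.5956/2.42631024
cos θ = -0.069773

θ = arccos(-0.069773)
θ = 94.00°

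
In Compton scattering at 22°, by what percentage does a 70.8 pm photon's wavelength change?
0.2495%

Calculate the Compton shift:
Δλ = λ_C(1 - cos(22°))
Δλ = 2.4263 × (1 - cos(22°))
Δλ = 2.4263 × 0.0728
Δλ = 0.1767 pm

Percentage change:
(Δλ/λ₀) × 100 = (0.1767/70.8) × 100
= 0.2495%

(Intermediate values are shown rounded; full precision is carried through to the final answer.)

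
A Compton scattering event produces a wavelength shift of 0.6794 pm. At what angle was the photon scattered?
43.95°

From the Compton formula Δλ = λ_C(1 - cos θ), we can solve for θ:

cos θ = 1 - Δλ/λ_C

Given:
- Δλ = 0.6794 pm
- λ_C = h/(m_e·c) ≈ 2.42631024 pm

cos θ = 1 - 0.6794/2.42631024
cos θ = 1 - 0.280014
cos θ = 0.719986

θ = arccos(0.719986)
θ = 43.95°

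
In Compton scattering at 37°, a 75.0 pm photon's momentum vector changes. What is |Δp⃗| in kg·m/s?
5.5887e-24 kg·m/s

Photon momentum magnitude is p = h/λ.

Initial momentum:
p₀ = h/λ = 6.6261e-34/7.5000e-11 = 8.8348e-24 kg·m/s

After scattering:
λ' = λ + Δλ = 75.0 + 0.4886 = 75.4886 pm
p' = h/λ' = 6.6261e-34/7.5489e-11 = 8.7776e-24 kg·m/s

Momentum is a vector; the scattered photon's direction makes angle θ = 37° with the incident direction. The magnitude of the vector change Δp⃗ = p⃗₀ − p⃗' is found from the law of cosines:
|Δp⃗|² = p₀² + p'² − 2p₀p'cos θ
|Δp⃗|² = (8.8348e-24)² + (8.7776e-24)² − 2·8.8348e-24·8.7776e-24·cos(37°)
|Δp⃗| = 5.5887e-24 kg·m/s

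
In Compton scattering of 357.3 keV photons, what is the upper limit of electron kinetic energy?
208.3280 keV

Maximum energy transfer occurs at θ = 180° (backscattering).

Initial photon: E₀ = 357.3 keV → λ₀ = 3.4700 pm

Maximum Compton shift (at 180°):
Δλ_max = 2λ_C = 2 × 2.4263 = 4.8526 pm

Final wavelength:
λ' = 3.4700 + 4.8526 = 8.3227 pm

Minimum photon energy (maximum energy to electron):
E'_min = hc/λ' = 148.9720 keV

Maximum electron kinetic energy:
K_max = E₀ - E'_min = 357.3000 - 148.9720 = 208.3280 keV

(Intermediate values are shown rounded; full precision is carried through to the final answer.)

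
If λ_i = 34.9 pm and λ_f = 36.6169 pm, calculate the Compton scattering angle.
73.00°

First find the wavelength shift:
Δλ = λ' - λ = 36.6169 - 34.9 = 1.7169 pm

Using Δλ = λ_C(1 - cos θ), with λ_C = h/(m_e·c) ≈ 2.42631024 pm:
cos θ = 1 - Δλ/λ_C
cos θ = 1 - 1.7169/2.42631024
cos θ = 0.292382

θ = arccos(0.292382)
θ = 73.00°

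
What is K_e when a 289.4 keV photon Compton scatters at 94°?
109.1837 keV

By energy conservation: K_e = E_initial - E_final

First find the scattered photon energy:
Initial wavelength: λ = hc/E = 4.2842 pm
Compton shift: Δλ = λ_C(1 - cos(94°)) = 2.5956 pm
Final wavelength: λ' = 4.2842 + 2.5956 = 6.8797 pm
Final photon energy: E' = hc/λ' = 180.2163 keV

Electron kinetic energy:
K_e = E - E' = 289.4000 - 180.2163 = 109.1837 keV

(Intermediate values are shown rounded; full precision is carried through to the final answer.)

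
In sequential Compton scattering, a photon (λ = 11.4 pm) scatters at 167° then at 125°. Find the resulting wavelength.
20.0084 pm

Apply Compton shift twice:

First scattering at θ₁ = 167°:
Δλ₁ = λ_C(1 - cos(167°))
Δλ₁ = 2.4263 × 1.9744
Δλ₁ = 4.7904 pm

After first scattering:
λ₁ = 11.4 + 4.7904 = 16.1904 pm

Second scattering at θ₂ = 125°:
Δλ₂ = λ_C(1 - cos(125°))
Δλ₂ = 2.4263 × 1.5736
Δλ₂ = 3.8180 pm

Final wavelength:
λ₂ = 16.1904 + 3.8180 = 20.0084 pm

Total shift: Δλ_total = 4.7904 + 3.8180 = 8.6084 pm

(Intermediate values are shown rounded; full precision is carried through to the final answer.)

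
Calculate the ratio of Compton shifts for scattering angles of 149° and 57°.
149° produces the larger shift by a factor of 4.078

Calculate both shifts using Δλ = λ_C(1 - cos θ):

For θ₁ = 57°:
Δλ₁ = 2.4263 × (1 - cos(57°))
Δλ₁ = 2.4263 × 0.4554
Δλ₁ = 1.1048 pm

For θ₂ = 149°:
Δλ₂ = 2.4263 × (1 - cos(149°))
Δλ₂ = 2.4263 × 1.8572
Δλ₂ = 4.5061 pm

The 149° angle produces the larger shift.
Ratio: 4.5061/1.1048 = 4.078

(Intermediate values are shown rounded; full precision is carried through to the final answer.)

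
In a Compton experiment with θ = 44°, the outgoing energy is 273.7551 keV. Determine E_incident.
322.2001 keV

Convert final energy to wavelength (hc ≈ 1239.842 keV·pm):
λ' = hc/E' = 1239.842 / 273.7551 = 4.5290 pm

Calculate the Compton shift:
Δλ = λ_C(1 - cos(44°))
Δλ = 2.4263 × (1 - cos(44°))
Δλ = 0.6810 pm

Initial wavelength:
λ = λ' - Δλ = 4.5290 - 0.6810 = 3.8481 pm

Initial energy:
E = hc/λ = 1239.842 / 3.8481 = 322.2001 keV

(Intermediate values are shown rounded; full precision is carried through to the final answer.)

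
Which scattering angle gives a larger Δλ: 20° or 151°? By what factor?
151° produces the larger shift by a factor of 31.084

Calculate both shifts using Δλ = λ_C(1 - cos θ):

For θ₁ = 20°:
Δλ₁ = 2.4263 × (1 - cos(20°))
Δλ₁ = 2.4263 × 0.0603
Δλ₁ = 0.1463 pm

For θ₂ = 151°:
Δλ₂ = 2.4263 × (1 - cos(151°))
Δλ₂ = 2.4263 × 1.8746
Δλ₂ = 4.5484 pm

The 151° angle produces the larger shift.
Ratio: 4.5484/0.1463 = 31.084

(Intermediate values are shown rounded; full precision is carried through to the final answer.)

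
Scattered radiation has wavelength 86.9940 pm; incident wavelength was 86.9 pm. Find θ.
16.00°

First find the wavelength shift:
Δλ = λ' - λ = 86.9940 - 86.9 = 0.0940 pm

Using Δλ = λ_C(1 - cos θ), with λ_C = h/(m_e·c) ≈ 2.42631024 pm:
cos θ = 1 - Δλ/λ_C
cos θ = 1 - 0.0940/2.42631024
cos θ = 0.961258

θ = arccos(0.961258)
θ = 16.00°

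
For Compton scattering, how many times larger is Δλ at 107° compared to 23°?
107° produces the larger shift by a factor of 16.257

Calculate both shifts using Δλ = λ_C(1 - cos θ):

For θ₁ = 23°:
Δλ₁ = 2.4263 × (1 - cos(23°))
Δλ₁ = 2.4263 × 0.0795
Δλ₁ = 0.1929 pm

For θ₂ = 107°:
Δλ₂ = 2.4263 × (1 - cos(107°))
Δλ₂ = 2.4263 × 1.2924
Δλ₂ = 3.1357 pm

The 107° angle produces the larger shift.
Ratio: 3.1357/0.1929 = 16.257

(Intermediate values are shown rounded; full precision is carried through to the final answer.)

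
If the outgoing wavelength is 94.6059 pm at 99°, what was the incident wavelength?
91.8000 pm

From λ' = λ + Δλ, we have λ = λ' - Δλ

First calculate the Compton shift:
Δλ = λ_C(1 - cos θ)
Δλ = 2.4263 × (1 - cos(99°))
Δλ = 2.4263 × 1.1564
Δλ = 2.8059 pm

Initial wavelength:
λ = λ' - Δλ
λ = 94.6059 - 2.8059
λ = 91.8000 pm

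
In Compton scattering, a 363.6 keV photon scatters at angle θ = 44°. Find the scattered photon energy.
303.0750 keV

First convert energy to wavelength:
λ = hc/E, with hc ≈ 1239.842 keV·pm (i.e. 1239.842 eV·nm)

For E = 363.6 keV = 363600 eV:
λ = 1239.842 keV·pm / 363.6 keV
λ = 3.4099 pm

Calculate the Compton shift:
Δλ = λ_C(1 - cos(44°)) = 2.4263 × 0.2807
Δλ = 0.6810 pm

Final wavelength:
λ' = 3.4099 + 0.6810 = 4.0909 pm

Final energy:
E' = hc/λ' = 1239.842 / 4.0909 = 303.0750 keV

(Intermediate values are shown rounded; full precision is carried through to the final answer.)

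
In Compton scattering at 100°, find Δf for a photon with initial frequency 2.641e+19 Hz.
5.297e+18 Hz (decrease)

Convert frequency to wavelength (c = 299792458 m/s):
λ₀ = c/f₀ = 299792458/2.641e+19 = 1.1351475e-11 m = 11.3515 pm

Calculate Compton shift:
Δλ = λ_C(1 - cos(100°)) = 2.8476 pm

Final wavelength:
λ' = λ₀ + Δλ = 11.3515 + 2.8476 = 14.1991 pm

Final frequency:
f' = c/λ' = 299792458/1.4199110e-11 = 2.1113469e+19 Hz

Frequency shift (decrease):
Δf = f₀ - f' = 2.641e+19 - 2.1113469e+19 = 5.297e+18 Hz

(Intermediate values are shown rounded; full precision is carried through to the final answer.)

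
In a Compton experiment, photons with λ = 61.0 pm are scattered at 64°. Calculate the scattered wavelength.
62.3627 pm

Using the Compton scattering formula:
λ' = λ + Δλ = λ + λ_C(1 - cos θ)

Given:
- Initial wavelength λ = 61.0 pm
- Scattering angle θ = 64°
- Compton wavelength λ_C ≈ 2.4263 pm

Calculate the shift:
Δλ = 2.4263 × (1 - cos(64°))
Δλ = 2.4263 × 0.5616
Δλ = 1.3627 pm

Final wavelength:
λ' = 61.0 + 1.3627 = 62.3627 pm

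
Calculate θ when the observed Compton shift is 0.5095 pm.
37.81°

From the Compton formula Δλ = λ_C(1 - cos θ), we can solve for θ:

cos θ = 1 - Δλ/λ_C

Given:
- Δλ = 0.5095 pm
- λ_C = h/(m_e·c) ≈ 2.42631024 pm

cos θ = 1 - 0.5095/2.42631024
cos θ = 1 - 0.209990
cos θ = 0.790010

θ = arccos(0.790010)
θ = 37.81°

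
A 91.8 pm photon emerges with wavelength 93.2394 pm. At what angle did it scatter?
66.00°

First find the wavelength shift:
Δλ = λ' - λ = 93.2394 - 91.8 = 1.4394 pm

Using Δλ = λ_C(1 - cos θ), with λ_C = h/(m_e·c) ≈ 2.42631024 pm:
cos θ = 1 - Δλ/λ_C
cos θ = 1 - 1.4394/2.42631024
cos θ = 0.406754

θ = arccos(0.406754)
θ = 66.00°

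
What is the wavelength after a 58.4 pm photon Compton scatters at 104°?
61.4133 pm

Using the Compton scattering formula:
λ' = λ + Δλ = λ + λ_C(1 - cos θ)

Given:
- Initial wavelength λ = 58.4 pm
- Scattering angle θ = 104°
- Compton wavelength λ_C ≈ 2.4263 pm

Calculate the shift:
Δλ = 2.4263 × (1 - cos(104°))
Δλ = 2.4263 × 1.2419
Δλ = 3.0133 pm

Final wavelength:
λ' = 58.4 + 3.0133 = 61.4133 pm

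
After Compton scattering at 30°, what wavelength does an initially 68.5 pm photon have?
68.8251 pm

Using the Compton formula: λ' = λ + λ_C(1 − cos θ)

For θ = 30°, cos θ = √3/2 (exact) ≈ 0.8660, so:
1 − cos 30° = 1 − (√3/2) ≈ 0.1340

Δλ = λ_C × 0.1340 = 2.4263 × 0.1340 = 0.3251 pm

λ' = 68.5 + 0.3251 = 68.8251 pm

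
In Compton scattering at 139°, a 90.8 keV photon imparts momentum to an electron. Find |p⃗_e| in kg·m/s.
8.0204e-23 kg·m/s

The electron is initially at rest, so by conservation of momentum:
p⃗_e = p⃗₀ − p⃗'  (incident photon momentum minus scattered photon momentum)

Photon momentum magnitudes (p = h/λ = E/c):
λ₀ = hc/E₀ = 13.6546 pm → p₀ = h/λ₀ = 4.8526e-23 kg·m/s
Δλ = λ_C(1 − cos 139°) = 4.2575 pm
λ' = 17.9121 pm → p' = h/λ' = 3.6992e-23 kg·m/s

The scattered photon makes angle θ = 139° with the incident direction, so by the law of cosines:
|p⃗_e|² = p₀² + p'² − 2p₀p'cos θ
|p⃗_e|² = (4.8526e-23)² + (3.6992e-23)² − 2·4.8526e-23·3.6992e-23·cos(139°)
|p⃗_e| = 8.0204e-23 kg·m/s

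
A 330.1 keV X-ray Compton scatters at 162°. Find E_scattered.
146.0385 keV

First convert energy to wavelength:
λ = hc/E, with hc ≈ 1239.842 keV·pm (i.e. 1239.842 eV·nm)

For E = 330.1 keV = 330100 eV:
λ = 1239.842 keV·pm / 330.1 keV
λ = 3.7560 pm

Calculate the Compton shift:
Δλ = λ_C(1 - cos(162°)) = 2.4263 × 1.9511
Δλ = 4.7339 pm

Final wavelength:
λ' = 3.7560 + 4.7339 = 8.4898 pm

Final energy:
E' = hc/λ' = 1239.842 / 8.4898 = 146.0385 keV

(Intermediate values are shown rounded; full precision is carried through to the final answer.)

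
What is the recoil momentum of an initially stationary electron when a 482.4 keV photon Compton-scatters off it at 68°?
2.4785e-22 kg·m/s

The electron is initially at rest, so by conservation of momentum:
p⃗_e = p⃗₀ − p⃗'  (incident photon momentum minus scattered photon momentum)

Photon momentum magnitudes (p = h/λ = E/c):
λ₀ = hc/E₀ = 2.5702 pm → p₀ = h/λ₀ = 2.5781e-22 kg·m/s
Δλ = λ_C(1 − cos 68°) = 1.5174 pm
λ' = 4.0876 pm → p' = h/λ' = 1.6210e-22 kg·m/s

The scattered photon makes angle θ = 68° with the incident direction, so by the law of cosines:
|p⃗_e|² = p₀² + p'² − 2p₀p'cos θ
|p⃗_e|² = (2.5781e-22)² + (1.6210e-22)² − 2·2.5781e-22·1.6210e-22·cos(68°)
|p⃗_e| = 2.4785e-22 kg·m/s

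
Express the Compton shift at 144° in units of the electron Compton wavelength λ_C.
1.8090 λ_C

The Compton shift formula is:
Δλ = λ_C(1 - cos θ)

Dividing both sides by λ_C:
Δλ/λ_C = 1 - cos θ

For θ = 144°:
Δλ/λ_C = 1 - cos(144°)
Δλ/λ_C = 1 - -0.8090
Δλ/λ_C = 1.8090

This means the shift is 1.8090 × λ_C = 4.3892 pm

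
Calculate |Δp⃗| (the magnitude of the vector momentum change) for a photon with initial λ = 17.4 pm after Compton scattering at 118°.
5.9825e-23 kg·m/s

Photon momentum magnitude is p = h/λ.

Initial momentum:
p₀ = h/λ = 6.6261e-34/1.7400e-11 = 3.8081e-23 kg·m/s

After scattering:
λ' = λ + Δλ = 17.4 + 3.5654 = 20.9654 pm
p' = h/λ' = 6.6261e-34/2.0965e-11 = 3.1605e-23 kg·m/s

Momentum is a vector; the scattered photon's direction makes angle θ = 118° with the incident direction. The magnitude of the vector change Δp⃗ = p⃗₀ − p⃗' is found from the law of cosines:
|Δp⃗|² = p₀² + p'² − 2p₀p'cos θ
|Δp⃗|² = (3.8081e-23)² + (3.1605e-23)² − 2·3.8081e-23·3.1605e-23·cos(118°)
|Δp⃗| = 5.9825e-23 kg·m/s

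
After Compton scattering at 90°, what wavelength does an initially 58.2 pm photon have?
60.6263 pm

Using the Compton formula: λ' = λ + λ_C(1 − cos θ)

For θ = 90°, cos θ = 0 (exact) = 0.0000, so:
1 − cos 90° = 1 − (0) = 1.0000

Δλ = λ_C × 1.0000 = 2.4263 × 1.0000 = 2.4263 pm

λ' = 58.2 + 2.4263 = 60.6263 pm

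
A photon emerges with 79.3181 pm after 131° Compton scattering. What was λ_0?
75.3000 pm

From λ' = λ + Δλ, we have λ = λ' - Δλ

First calculate the Compton shift:
Δλ = λ_C(1 - cos θ)
Δλ = 2.4263 × (1 - cos(131°))
Δλ = 2.4263 × 1.6561
Δλ = 4.0181 pm

Initial wavelength:
λ = λ' - Δλ
λ = 79.3181 - 4.0181
λ = 75.3000 pm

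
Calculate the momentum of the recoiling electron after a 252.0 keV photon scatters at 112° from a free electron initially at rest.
1.8077e-22 kg·m/s

The electron is initially at rest, so by conservation of momentum:
p⃗_e = p⃗₀ − p⃗'  (incident photon momentum minus scattered photon momentum)

Photon momentum magnitudes (p = h/λ = E/c):
λ₀ = hc/E₀ = 4.9200 pm → p₀ = h/λ₀ = 1.3468e-22 kg·m/s
Δλ = λ_C(1 − cos 112°) = 3.3352 pm
λ' = 8.2552 pm → p' = h/λ' = 8.0265e-23 kg·m/s

The scattered photon makes angle θ = 112° with the incident direction, so by the law of cosines:
|p⃗_e|² = p₀² + p'² − 2p₀p'cos θ
|p⃗_e|² = (1.3468e-22)² + (8.0265e-23)² − 2·1.3468e-22·8.0265e-23·cos(112°)
|p⃗_e| = 1.8077e-22 kg·m/s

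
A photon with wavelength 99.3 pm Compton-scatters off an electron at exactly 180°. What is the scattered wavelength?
104.1526 pm

Using the Compton formula: λ' = λ + λ_C(1 − cos θ)

For θ = 180°, cos θ = -1 (exact) = -1.0000, so:
1 − cos 180° = 1 − (-1) = 2.0000

Δλ = λ_C × 2.0000 = 2.4263 × 2.0000 = 4.8526 pm

λ' = 99.3 + 4.8526 = 104.1526 pm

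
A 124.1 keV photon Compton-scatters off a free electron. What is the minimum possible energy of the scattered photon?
83.5288 keV (at θ = 180°)

The scattered photon has minimum energy when its wavelength is maximum, i.e., when the Compton shift Δλ = λ_C(1 − cos θ) is maximum. This occurs at θ = 180° (backscattering), giving Δλ_max = 2λ_C = 4.8526 pm.

Initial wavelength: λ₀ = hc/E₀ = 9.9907 pm
Maximum final wavelength: λ'_max = λ₀ + 2λ_C = 9.9907 + 4.8526 = 14.8433 pm
Minimum final energy: E'_min = hc/λ'_max = 83.5288 keV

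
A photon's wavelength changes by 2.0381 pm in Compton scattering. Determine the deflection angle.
80.79°

From the Compton formula Δλ = λ_C(1 - cos θ), we can solve for θ:

cos θ = 1 - Δλ/λ_C

Given:
- Δλ = 2.0381 pm
- λ_C = h/(m_e·c) ≈ 2.42631024 pm

cos θ = 1 - 2.0381/2.42631024
cos θ = 1 - 0.840000
cos θ = 0.160000

θ = arccos(0.160000)
θ = 80.79°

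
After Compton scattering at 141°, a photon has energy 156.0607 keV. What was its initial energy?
341.2998 keV

Convert final energy to wavelength (hc ≈ 1239.842 keV·pm):
λ' = hc/E' = 1239.842 / 156.0607 = 7.9446 pm

Calculate the Compton shift:
Δλ = λ_C(1 - cos(141°))
Δλ = 2.4263 × (1 - cos(141°))
Δλ = 4.3119 pm

Initial wavelength:
λ = λ' - Δλ = 7.9446 - 4.3119 = 3.6327 pm

Initial energy:
E = hc/λ = 1239.842 / 3.6327 = 341.2998 keV

(Intermediate values are shown rounded; full precision is carried through to the final answer.)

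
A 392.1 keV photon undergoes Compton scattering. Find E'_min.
154.6965 keV (at θ = 180°)

The scattered photon has minimum energy when its wavelength is maximum, i.e., when the Compton shift Δλ = λ_C(1 − cos θ) is maximum. This occurs at θ = 180° (backscattering), giving Δλ_max = 2λ_C = 4.8526 pm.

Initial wavelength: λ₀ = hc/E₀ = 3.1621 pm
Maximum final wavelength: λ'_max = λ₀ + 2λ_C = 3.1621 + 4.8526 = 8.0147 pm
Minimum final energy: E'_min = hc/λ'_max = 154.6965 keV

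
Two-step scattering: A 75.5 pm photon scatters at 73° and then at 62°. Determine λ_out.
78.5042 pm

Apply Compton shift twice:

First scattering at θ₁ = 73°:
Δλ₁ = λ_C(1 - cos(73°))
Δλ₁ = 2.4263 × 0.7076
Δλ₁ = 1.7169 pm

After first scattering:
λ₁ = 75.5 + 1.7169 = 77.2169 pm

Second scattering at θ₂ = 62°:
Δλ₂ = λ_C(1 - cos(62°))
Δλ₂ = 2.4263 × 0.5305
Δλ₂ = 1.2872 pm

Final wavelength:
λ₂ = 77.2169 + 1.2872 = 78.5042 pm

Total shift: Δλ_total = 1.7169 + 1.2872 = 3.0042 pm

(Intermediate values are shown rounded; full precision is carried through to the final answer.)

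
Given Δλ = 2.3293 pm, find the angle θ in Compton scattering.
87.71°

From the Compton formula Δλ = λ_C(1 - cos θ), we can solve for θ:

cos θ = 1 - Δλ/λ_C

Given:
- Δλ = 2.3293 pm
- λ_C = h/(m_e·c) ≈ 2.42631024 pm

cos θ = 1 - 2.3293/2.42631024
cos θ = 1 - 0.960017
cos θ = 0.039983

θ = arccos(0.039983)
θ = 87.71°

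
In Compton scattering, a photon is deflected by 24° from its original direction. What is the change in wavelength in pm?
0.2098 pm

Using the Compton scattering formula:
Δλ = λ_C(1 - cos θ)

where λ_C = h/(m_e·c) ≈ 2.4263 pm is the Compton wavelength of an electron.

For θ = 24°:
cos(24°) = 0.9135
1 - cos(24°) = 0.0865

Δλ = 2.4263 × 0.0865
Δλ = 0.2098 pm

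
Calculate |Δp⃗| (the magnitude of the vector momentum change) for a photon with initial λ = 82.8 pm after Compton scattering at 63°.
8.2974e-24 kg·m/s

Photon momentum magnitude is p = h/λ.

Initial momentum:
p₀ = h/λ = 6.6261e-34/8.2800e-11 = 8.0025e-24 kg·m/s

After scattering:
λ' = λ + Δλ = 82.8 + 1.3248 = 84.1248 pm
p' = h/λ' = 6.6261e-34/8.4125e-11 = 7.8765e-24 kg·m/s

Momentum is a vector; the scattered photon's direction makes angle θ = 63° with the incident direction. The magnitude of the vector change Δp⃗ = p⃗₀ − p⃗' is found from the law of cosines:
|Δp⃗|² = p₀² + p'² − 2p₀p'cos θ
|Δp⃗|² = (8.0025e-24)² + (7.8765e-24)² − 2·8.0025e-24·7.8765e-24·cos(63°)
|Δp⃗| = 8.2974e-24 kg·m/s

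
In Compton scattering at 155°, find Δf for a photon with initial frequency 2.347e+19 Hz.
6.239e+18 Hz (decrease)

Convert frequency to wavelength (c = 299792458 m/s):
λ₀ = c/f₀ = 299792458/2.347e+19 = 1.2773432e-11 m = 12.7734 pm

Calculate Compton shift:
Δλ = λ_C(1 - cos(155°)) = 4.6253 pm

Final wavelength:
λ' = λ₀ + Δλ = 12.7734 + 4.6253 = 17.3987 pm

Final frequency:
f' = c/λ' = 299792458/1.7398726e-11 = 1.7230713e+19 Hz

Frequency shift (decrease):
Δf = f₀ - f' = 2.347e+19 - 1.7230713e+19 = 6.239e+18 Hz

(Intermediate values are shown rounded; full precision is carried through to the final answer.)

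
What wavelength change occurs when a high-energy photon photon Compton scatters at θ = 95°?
2.6378 pm

Using the Compton scattering formula:
Δλ = λ_C(1 - cos θ)

where λ_C = h/(m_e·c) ≈ 2.4263 pm is the Compton wavelength of an electron.

For θ = 95°:
cos(95°) = -0.0872
1 - cos(95°) = 1.0872

Δλ = 2.4263 × 1.0872
Δλ = 2.6378 pm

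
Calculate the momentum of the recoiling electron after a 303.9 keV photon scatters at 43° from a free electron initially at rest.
1.1279e-22 kg·m/s

The electron is initially at rest, so by conservation of momentum:
p⃗_e = p⃗₀ − p⃗'  (incident photon momentum minus scattered photon momentum)

Photon momentum magnitudes (p = h/λ = E/c):
λ₀ = hc/E₀ = 4.0798 pm → p₀ = h/λ₀ = 1.6241e-22 kg·m/s
Δλ = λ_C(1 − cos 43°) = 0.6518 pm
λ' = 4.7316 pm → p' = h/λ' = 1.4004e-22 kg·m/s

The scattered photon makes angle θ = 43° with the incident direction, so by the law of cosines:
|p⃗_e|² = p₀² + p'² − 2p₀p'cos θ
|p⃗_e|² = (1.6241e-22)² + (1.4004e-22)² − 2·1.6241e-22·1.4004e-22·cos(43°)
|p⃗_e| = 1.1279e-22 kg·m/s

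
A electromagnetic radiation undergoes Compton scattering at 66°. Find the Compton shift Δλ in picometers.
1.4394 pm

Using the Compton scattering formula:
Δλ = λ_C(1 - cos θ)

where λ_C = h/(m_e·c) ≈ 2.4263 pm is the Compton wavelength of an electron.

For θ = 66°:
cos(66°) = 0.4067
1 - cos(66°) = 0.5933

Δλ = 2.4263 × 0.5933
Δλ = 1.4394 pm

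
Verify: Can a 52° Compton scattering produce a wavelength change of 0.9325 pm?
Yes, consistent

Calculate the expected shift for θ = 52°:

Δλ_expected = λ_C(1 - cos(52°))
Δλ_expected = 2.4263 × (1 - cos(52°))
Δλ_expected = 2.4263 × 0.3843
Δλ_expected = 0.9325 pm

Given shift: 0.9325 pm
Expected shift: 0.9325 pm
Difference: 0.0000 pm

The values match. This is consistent with Compton scattering at the stated angle.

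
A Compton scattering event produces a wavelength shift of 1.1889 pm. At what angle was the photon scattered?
59.34°

From the Compton formula Δλ = λ_C(1 - cos θ), we can solve for θ:

cos θ = 1 - Δλ/λ_C

Given:
- Δλ = 1.1889 pm
- λ_C = h/(m_e·c) ≈ 2.42631024 pm

cos θ = 1 - 1.1889/2.42631024
cos θ = 1 - 0.490003
cos θ = 0.509997

θ = arccos(0.509997)
θ = 59.34°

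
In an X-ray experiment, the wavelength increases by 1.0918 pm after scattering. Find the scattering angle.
56.63°

From the Compton formula Δλ = λ_C(1 - cos θ), we can solve for θ:

cos θ = 1 - Δλ/λ_C

Given:
- Δλ = 1.0918 pm
- λ_C = h/(m_e·c) ≈ 2.42631024 pm

cos θ = 1 - 1.0918/2.42631024
cos θ = 1 - 0.449984
cos θ = 0.550016

θ = arccos(0.550016)
θ = 56.63°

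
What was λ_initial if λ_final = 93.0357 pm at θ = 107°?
89.9000 pm

From λ' = λ + Δλ, we have λ = λ' - Δλ

First calculate the Compton shift:
Δλ = λ_C(1 - cos θ)
Δλ = 2.4263 × (1 - cos(107°))
Δλ = 2.4263 × 1.2924
Δλ = 3.1357 pm

Initial wavelength:
λ = λ' - Δλ
λ = 93.0357 - 3.1357
λ = 89.9000 pm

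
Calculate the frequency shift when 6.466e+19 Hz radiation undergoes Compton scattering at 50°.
1.018e+19 Hz (decrease)

Convert frequency to wavelength (c = 299792458 m/s):
λ₀ = c/f₀ = 299792458/6.466e+19 = 4.6364438e-12 m = 4.6364 pm

Calculate Compton shift:
Δλ = λ_C(1 - cos(50°)) = 0.8667 pm

Final wavelength:
λ' = λ₀ + Δλ = 4.6364 + 0.8667 = 5.5032 pm

Final frequency:
f' = c/λ' = 299792458/5.5031519e-12 = 5.4476501e+19 Hz

Frequency shift (decrease):
Δf = f₀ - f' = 6.466e+19 - 5.4476501e+19 = 1.018e+19 Hz

(Intermediate values are shown rounded; full precision is carried through to the final answer.)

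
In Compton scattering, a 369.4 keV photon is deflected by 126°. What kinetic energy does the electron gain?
197.4106 keV

By energy conservation: K_e = E_initial - E_final

First find the scattered photon energy:
Initial wavelength: λ = hc/E = 3.3564 pm
Compton shift: Δλ = λ_C(1 - cos(126°)) = 3.8525 pm
Final wavelength: λ' = 3.3564 + 3.8525 = 7.2088 pm
Final photon energy: E' = hc/λ' = 171.9894 keV

Electron kinetic energy:
K_e = E - E' = 369.4000 - 171.9894 = 197.4106 keV

(Intermediate values are shown rounded; full precision is carried through to the final answer.)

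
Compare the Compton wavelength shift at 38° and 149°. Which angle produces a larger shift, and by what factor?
149° produces the larger shift by a factor of 8.761

Calculate both shifts using Δλ = λ_C(1 - cos θ):

For θ₁ = 38°:
Δλ₁ = 2.4263 × (1 - cos(38°))
Δλ₁ = 2.4263 × 0.2120
Δλ₁ = 0.5144 pm

For θ₂ = 149°:
Δλ₂ = 2.4263 × (1 - cos(149°))
Δλ₂ = 2.4263 × 1.8572
Δλ₂ = 4.5061 pm

The 149° angle produces the larger shift.
Ratio: 4.5061/0.5144 = 8.761

(Intermediate values are shown rounded; full precision is carried through to the final answer.)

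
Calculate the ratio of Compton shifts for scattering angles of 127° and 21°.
127° produces the larger shift by a factor of 24.117

Calculate both shifts using Δλ = λ_C(1 - cos θ):

For θ₁ = 21°:
Δλ₁ = 2.4263 × (1 - cos(21°))
Δλ₁ = 2.4263 × 0.0664
Δλ₁ = 0.1612 pm

For θ₂ = 127°:
Δλ₂ = 2.4263 × (1 - cos(127°))
Δλ₂ = 2.4263 × 1.6018
Δλ₂ = 3.8865 pm

The 127° angle produces the larger shift.
Ratio: 3.8865/0.1612 = 24.117

(Intermediate values are shown rounded; full precision is carried through to the final answer.)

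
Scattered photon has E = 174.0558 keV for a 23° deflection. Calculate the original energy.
178.9000 keV

Convert final energy to wavelength (hc ≈ 1239.842 keV·pm):
λ' = hc/E' = 1239.842 / 174.0558 = 7.1232 pm

Calculate the Compton shift:
Δλ = λ_C(1 - cos(23°))
Δλ = 2.4263 × (1 - cos(23°))
Δλ = 0.1929 pm

Initial wavelength:
λ = λ' - Δλ = 7.1232 - 0.1929 = 6.9304 pm

Initial energy:
E = hc/λ = 1239.842 / 6.9304 = 178.9000 keV

(Intermediate values are shown rounded; full precision is carried through to the final answer.)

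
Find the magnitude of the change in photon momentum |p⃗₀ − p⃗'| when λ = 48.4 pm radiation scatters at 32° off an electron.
7.5192e-24 kg·m/s

Photon momentum magnitude is p = h/λ.

Initial momentum:
p₀ = h/λ = 6.6261e-34/4.8400e-11 = 1.3690e-23 kg·m/s

After scattering:
λ' = λ + Δλ = 48.4 + 0.3687 = 48.7687 pm
p' = h/λ' = 6.6261e-34/4.8769e-11 = 1.3587e-23 kg·m/s

Momentum is a vector; the scattered photon's direction makes angle θ = 32° with the incident direction. The magnitude of the vector change Δp⃗ = p⃗₀ − p⃗' is found from the law of cosines:
|Δp⃗|² = p₀² + p'² − 2p₀p'cos θ
|Δp⃗|² = (1.3690e-23)² + (1.3587e-23)² − 2·1.3690e-23·1.3587e-23·cos(32°)
|Δp⃗| = 7.5192e-24 kg·m/s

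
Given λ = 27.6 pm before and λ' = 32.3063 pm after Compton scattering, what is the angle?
160.00°

First find the wavelength shift:
Δλ = λ' - λ = 32.3063 - 27.6 = 4.7063 pm

Using Δλ = λ_C(1 - cos θ), with λ_C = h/(m_e·c) ≈ 2.42631024 pm:
cos θ = 1 - Δλ/λ_C
cos θ = 1 - 4.7063/2.42631024
cos θ = -0.939694

θ = arccos(-0.939694)
θ = 160.00°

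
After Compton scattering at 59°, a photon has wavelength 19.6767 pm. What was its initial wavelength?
18.5000 pm

From λ' = λ + Δλ, we have λ = λ' - Δλ

First calculate the Compton shift:
Δλ = λ_C(1 - cos θ)
Δλ = 2.4263 × (1 - cos(59°))
Δλ = 2.4263 × 0.4850
Δλ = 1.1767 pm

Initial wavelength:
λ = λ' - Δλ
λ = 19.6767 - 1.1767
λ = 18.5000 pm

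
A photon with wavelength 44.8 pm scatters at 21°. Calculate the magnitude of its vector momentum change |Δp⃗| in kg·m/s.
5.3812e-24 kg·m/s

Photon momentum magnitude is p = h/λ.

Initial momentum:
p₀ = h/λ = 6.6261e-34/4.4800e-11 = 1.4790e-23 kg·m/s

After scattering:
λ' = λ + Δλ = 44.8 + 0.1612 = 44.9612 pm
p' = h/λ' = 6.6261e-34/4.4961e-11 = 1.4737e-23 kg·m/s

Momentum is a vector; the scattered photon's direction makes angle θ = 21° with the incident direction. The magnitude of the vector change Δp⃗ = p⃗₀ − p⃗' is found from the law of cosines:
|Δp⃗|² = p₀² + p'² − 2p₀p'cos θ
|Δp⃗|² = (1.4790e-23)² + (1.4737e-23)² − 2·1.4790e-23·1.4737e-23·cos(21°)
|Δp⃗| = 5.3812e-24 kg·m/s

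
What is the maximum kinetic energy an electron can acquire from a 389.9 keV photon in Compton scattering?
235.5472 keV

Maximum energy transfer occurs at θ = 180° (backscattering).

Initial photon: E₀ = 389.9 keV → λ₀ = 3.1799 pm

Maximum Compton shift (at 180°):
Δλ_max = 2λ_C = 2 × 2.4263 = 4.8526 pm

Final wavelength:
λ' = 3.1799 + 4.8526 = 8.0325 pm

Minimum photon energy (maximum energy to electron):
E'_min = hc/λ' = 154.3528 keV

Maximum electron kinetic energy:
K_max = E₀ - E'_min = 389.9000 - 154.3528 = 235.5472 keV

(Intermediate values are shown rounded; full precision is carried through to the final answer.)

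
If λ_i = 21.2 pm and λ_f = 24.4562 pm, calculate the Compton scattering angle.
110.00°

First find the wavelength shift:
Δλ = λ' - λ = 24.4562 - 21.2 = 3.2562 pm

Using Δλ = λ_C(1 - cos θ), with λ_C = h/(m_e·c) ≈ 2.42631024 pm:
cos θ = 1 - Δλ/λ_C
cos θ = 1 - 3.2562/2.42631024
cos θ = -0.342038

θ = arccos(-0.342038)
θ = 110.00°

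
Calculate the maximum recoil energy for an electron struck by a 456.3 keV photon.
292.5117 keV

Maximum energy transfer occurs at θ = 180° (backscattering).

Initial photon: E₀ = 456.3 keV → λ₀ = 2.7172 pm

Maximum Compton shift (at 180°):
Δλ_max = 2λ_C = 2 × 2.4263 = 4.8526 pm

Final wavelength:
λ' = 2.7172 + 4.8526 = 7.5698 pm

Minimum photon energy (maximum energy to electron):
E'_min = hc/λ' = 163.7883 keV

Maximum electron kinetic energy:
K_max = E₀ - E'_min = 456.3000 - 163.7883 = 292.5117 keV

(Intermediate values are shown rounded; full precision is carried through to the final answer.)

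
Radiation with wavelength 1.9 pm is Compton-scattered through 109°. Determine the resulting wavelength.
5.1162 pm

Using the Compton scattering formula:
λ' = λ + Δλ = λ + λ_C(1 - cos θ)

Given:
- Initial wavelength λ = 1.9 pm
- Scattering angle θ = 109°
- Compton wavelength λ_C ≈ 2.4263 pm

Calculate the shift:
Δλ = 2.4263 × (1 - cos(109°))
Δλ = 2.4263 × 1.3256
Δλ = 3.2162 pm

Final wavelength:
λ' = 1.9 + 3.2162 = 5.1162 pm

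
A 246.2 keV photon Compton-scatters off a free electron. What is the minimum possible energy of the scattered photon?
125.3818 keV (at θ = 180°)

The scattered photon has minimum energy when its wavelength is maximum, i.e., when the Compton shift Δλ = λ_C(1 − cos θ) is maximum. This occurs at θ = 180° (backscattering), giving Δλ_max = 2λ_C = 4.8526 pm.

Initial wavelength: λ₀ = hc/E₀ = 5.0359 pm
Maximum final wavelength: λ'_max = λ₀ + 2λ_C = 5.0359 + 4.8526 = 9.8885 pm
Minimum final energy: E'_min = hc/λ'_max = 125.3818 keV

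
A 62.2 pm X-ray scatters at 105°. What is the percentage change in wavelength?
4.9104%

Calculate the Compton shift:
Δλ = λ_C(1 - cos(105°))
Δλ = 2.4263 × (1 - cos(105°))
Δλ = 2.4263 × 1.2588
Δλ = 3.0543 pm

Percentage change:
(Δλ/λ₀) × 100 = (3.0543/62.2) × 100
= 4.9104%

(Intermediate values are shown rounded; full precision is carried through to the final answer.)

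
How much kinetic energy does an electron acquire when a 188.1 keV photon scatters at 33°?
10.5443 keV

By energy conservation: K_e = E_initial - E_final

First find the scattered photon energy:
Initial wavelength: λ = hc/E = 6.5914 pm
Compton shift: Δλ = λ_C(1 - cos(33°)) = 0.3914 pm
Final wavelength: λ' = 6.5914 + 0.3914 = 6.9828 pm
Final photon energy: E' = hc/λ' = 177.5557 keV

Electron kinetic energy:
K_e = E - E' = 188.1000 - 177.5557 = 10.5443 keV

(Intermediate values are shown rounded; full precision is carried through to the final answer.)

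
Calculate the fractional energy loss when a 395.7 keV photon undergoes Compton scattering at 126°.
0.5515 (or 55.15%)

Calculate initial and final photon energies:

Initial: E₀ = 395.7 keV → λ₀ = 3.1333 pm
Compton shift: Δλ = 3.8525 pm
Final wavelength: λ' = 6.9857 pm
Final energy: E' = 177.4817 keV

Fractional energy loss:
(E₀ - E')/E₀ = (395.7000 - 177.4817)/395.7000
= 218.2183/395.7000
= 0.5515
= 55.15%

(Intermediate values are shown rounded; full precision is carried through to the final answer.)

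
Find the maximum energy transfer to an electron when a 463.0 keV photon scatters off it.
298.3565 keV

Maximum energy transfer occurs at θ = 180° (backscattering).

Initial photon: E₀ = 463.0 keV → λ₀ = 2.6778 pm

Maximum Compton shift (at 180°):
Δλ_max = 2λ_C = 2 × 2.4263 = 4.8526 pm

Final wavelength:
λ' = 2.6778 + 4.8526 = 7.5305 pm

Minimum photon energy (maximum energy to electron):
E'_min = hc/λ' = 164.6435 keV

Maximum electron kinetic energy:
K_max = E₀ - E'_min = 463.0000 - 164.6435 = 298.3565 keV

(Intermediate values are shown rounded; full precision is carried through to the final answer.)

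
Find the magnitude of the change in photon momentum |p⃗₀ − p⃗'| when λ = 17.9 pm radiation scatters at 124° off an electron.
5.9743e-23 kg·m/s

Photon momentum magnitude is p = h/λ.

Initial momentum:
p₀ = h/λ = 6.6261e-34/1.7900e-11 = 3.7017e-23 kg·m/s

After scattering:
λ' = λ + Δλ = 17.9 + 3.7831 = 21.6831 pm
p' = h/λ' = 6.6261e-34/2.1683e-11 = 3.0559e-23 kg·m/s

Momentum is a vector; the scattered photon's direction makes angle θ = 124° with the incident direction. The magnitude of the vector change Δp⃗ = p⃗₀ − p⃗' is found from the law of cosines:
|Δp⃗|² = p₀² + p'² − 2p₀p'cos θ
|Δp⃗|² = (3.7017e-23)² + (3.0559e-23)² − 2·3.7017e-23·3.0559e-23·cos(124°)
|Δp⃗| = 5.9743e-23 kg·m/s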